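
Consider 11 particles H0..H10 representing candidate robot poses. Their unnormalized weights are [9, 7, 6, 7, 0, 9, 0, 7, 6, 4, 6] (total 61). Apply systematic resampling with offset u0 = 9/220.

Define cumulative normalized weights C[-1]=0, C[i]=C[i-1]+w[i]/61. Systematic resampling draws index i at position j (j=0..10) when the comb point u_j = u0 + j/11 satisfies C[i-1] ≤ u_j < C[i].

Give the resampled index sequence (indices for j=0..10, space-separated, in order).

0 0 1 2 3 5 5 7 8 9 10

C = [9/61, 16/61, 22/61, 29/61, 29/61, 38/61, 38/61, 45/61, 51/61, 55/61, 1]
j=0: u_0=9/220 ∈ [0, 9/61) → index 0
j=1: u_1=29/220 ∈ [0, 9/61) → index 0
j=2: u_2=49/220 ∈ [9/61, 16/61) → index 1
j=3: u_3=69/220 ∈ [16/61, 22/61) → index 2
j=4: u_4=89/220 ∈ [22/61, 29/61) → index 3
j=5: u_5=109/220 ∈ [29/61, 38/61) → index 5
j=6: u_6=129/220 ∈ [29/61, 38/61) → index 5
j=7: u_7=149/220 ∈ [38/61, 45/61) → index 7
j=8: u_8=169/220 ∈ [45/61, 51/61) → index 8
j=9: u_9=189/220 ∈ [51/61, 55/61) → index 9
j=10: u_10=19/20 ∈ [55/61, 1) → index 10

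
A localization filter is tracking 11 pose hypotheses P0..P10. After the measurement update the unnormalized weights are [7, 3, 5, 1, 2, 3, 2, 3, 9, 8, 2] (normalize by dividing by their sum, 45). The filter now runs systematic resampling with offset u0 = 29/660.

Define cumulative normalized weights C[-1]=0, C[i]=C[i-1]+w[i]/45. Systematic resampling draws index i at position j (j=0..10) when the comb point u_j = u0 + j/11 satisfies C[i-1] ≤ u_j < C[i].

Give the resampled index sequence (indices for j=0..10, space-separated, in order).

0 0 2 2 5 6 8 8 8 9 9

C = [7/45, 2/9, 1/3, 16/45, 2/5, 7/15, 23/45, 26/45, 7/9, 43/45, 1]
j=0: u_0=29/660 ∈ [0, 7/45) → index 0
j=1: u_1=89/660 ∈ [0, 7/45) → index 0
j=2: u_2=149/660 ∈ [2/9, 1/3) → index 2
j=3: u_3=19/60 ∈ [2/9, 1/3) → index 2
j=4: u_4=269/660 ∈ [2/5, 7/15) → index 5
j=5: u_5=329/660 ∈ [7/15, 23/45) → index 6
j=6: u_6=389/660 ∈ [26/45, 7/9) → index 8
j=7: u_7=449/660 ∈ [26/45, 7/9) → index 8
j=8: u_8=509/660 ∈ [26/45, 7/9) → index 8
j=9: u_9=569/660 ∈ [7/9, 43/45) → index 9
j=10: u_10=629/660 ∈ [7/9, 43/45) → index 9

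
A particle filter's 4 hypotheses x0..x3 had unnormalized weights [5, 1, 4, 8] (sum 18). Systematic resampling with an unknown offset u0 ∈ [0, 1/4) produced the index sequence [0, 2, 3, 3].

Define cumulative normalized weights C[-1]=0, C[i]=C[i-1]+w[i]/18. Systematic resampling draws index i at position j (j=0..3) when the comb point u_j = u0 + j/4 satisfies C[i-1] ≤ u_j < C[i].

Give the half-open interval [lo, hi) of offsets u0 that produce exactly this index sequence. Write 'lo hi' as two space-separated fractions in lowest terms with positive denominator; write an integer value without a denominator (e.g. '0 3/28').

C = [5/18, 1/3, 5/9, 1]
j=0 picked index 0: u0 ∈ [0, 5/18)
j=1 picked index 2: u0 ∈ [1/12, 11/36)
j=2 picked index 3: u0 ∈ [1/18, 1/2)
j=3 picked index 3: u0 ∈ [-7/36, 1/4)
intersection: [1/12, 1/4)

1/12 1/4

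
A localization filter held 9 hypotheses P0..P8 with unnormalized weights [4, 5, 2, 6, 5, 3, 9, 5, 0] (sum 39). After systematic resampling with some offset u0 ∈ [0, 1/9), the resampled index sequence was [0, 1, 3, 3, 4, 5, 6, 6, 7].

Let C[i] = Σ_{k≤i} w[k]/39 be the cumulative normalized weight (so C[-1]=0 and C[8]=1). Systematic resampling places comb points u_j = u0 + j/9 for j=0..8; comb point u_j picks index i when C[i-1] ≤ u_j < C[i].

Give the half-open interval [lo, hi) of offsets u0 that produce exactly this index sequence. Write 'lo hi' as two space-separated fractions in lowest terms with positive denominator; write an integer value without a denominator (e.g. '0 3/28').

C = [4/39, 3/13, 11/39, 17/39, 22/39, 25/39, 34/39, 1, 1]
j=0 picked index 0: u0 ∈ [0, 4/39)
j=1 picked index 1: u0 ∈ [-1/117, 14/117)
j=2 picked index 3: u0 ∈ [7/117, 25/117)
j=3 picked index 3: u0 ∈ [-2/39, 4/39)
j=4 picked index 4: u0 ∈ [-1/117, 14/117)
j=5 picked index 5: u0 ∈ [1/117, 10/117)
j=6 picked index 6: u0 ∈ [-1/39, 8/39)
j=7 picked index 6: u0 ∈ [-16/117, 11/117)
j=8 picked index 7: u0 ∈ [-2/117, 1/9)
intersection: [7/117, 10/117)

7/117 10/117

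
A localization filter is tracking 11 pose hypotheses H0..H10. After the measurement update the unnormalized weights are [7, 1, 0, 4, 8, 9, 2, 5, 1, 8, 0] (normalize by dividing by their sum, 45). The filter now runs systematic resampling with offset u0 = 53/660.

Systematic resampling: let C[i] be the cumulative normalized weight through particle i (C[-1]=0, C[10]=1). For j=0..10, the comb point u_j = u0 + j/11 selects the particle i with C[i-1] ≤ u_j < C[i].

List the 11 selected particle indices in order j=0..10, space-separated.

0 1 3 4 4 5 5 7 8 9 9

C = [7/45, 8/45, 8/45, 4/15, 4/9, 29/45, 31/45, 4/5, 37/45, 1, 1]
j=0: u_0=53/660 ∈ [0, 7/45) → index 0
j=1: u_1=113/660 ∈ [7/45, 8/45) → index 1
j=2: u_2=173/660 ∈ [8/45, 4/15) → index 3
j=3: u_3=233/660 ∈ [4/15, 4/9) → index 4
j=4: u_4=293/660 ∈ [4/15, 4/9) → index 4
j=5: u_5=353/660 ∈ [4/9, 29/45) → index 5
j=6: u_6=413/660 ∈ [4/9, 29/45) → index 5
j=7: u_7=43/60 ∈ [31/45, 4/5) → index 7
j=8: u_8=533/660 ∈ [4/5, 37/45) → index 8
j=9: u_9=593/660 ∈ [37/45, 1) → index 9
j=10: u_10=653/660 ∈ [37/45, 1) → index 9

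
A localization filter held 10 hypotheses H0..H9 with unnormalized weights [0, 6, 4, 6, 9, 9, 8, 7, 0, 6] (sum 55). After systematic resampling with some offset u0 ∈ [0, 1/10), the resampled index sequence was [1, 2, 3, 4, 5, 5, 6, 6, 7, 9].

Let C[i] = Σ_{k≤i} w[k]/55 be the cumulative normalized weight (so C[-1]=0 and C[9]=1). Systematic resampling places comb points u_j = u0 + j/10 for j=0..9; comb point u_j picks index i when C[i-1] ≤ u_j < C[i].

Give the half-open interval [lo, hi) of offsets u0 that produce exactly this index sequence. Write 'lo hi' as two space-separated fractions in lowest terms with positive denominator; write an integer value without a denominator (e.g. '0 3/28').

3/55 7/110

C = [0, 6/55, 2/11, 16/55, 5/11, 34/55, 42/55, 49/55, 49/55, 1]
j=0 picked index 1: u0 ∈ [0, 6/55)
j=1 picked index 2: u0 ∈ [1/110, 9/110)
j=2 picked index 3: u0 ∈ [-1/55, 1/11)
j=3 picked index 4: u0 ∈ [-1/110, 17/110)
j=4 picked index 5: u0 ∈ [3/55, 12/55)
j=5 picked index 5: u0 ∈ [-1/22, 13/110)
j=6 picked index 6: u0 ∈ [1/55, 9/55)
j=7 picked index 6: u0 ∈ [-9/110, 7/110)
j=8 picked index 7: u0 ∈ [-2/55, 1/11)
j=9 picked index 9: u0 ∈ [-1/110, 1/10)
intersection: [3/55, 7/110)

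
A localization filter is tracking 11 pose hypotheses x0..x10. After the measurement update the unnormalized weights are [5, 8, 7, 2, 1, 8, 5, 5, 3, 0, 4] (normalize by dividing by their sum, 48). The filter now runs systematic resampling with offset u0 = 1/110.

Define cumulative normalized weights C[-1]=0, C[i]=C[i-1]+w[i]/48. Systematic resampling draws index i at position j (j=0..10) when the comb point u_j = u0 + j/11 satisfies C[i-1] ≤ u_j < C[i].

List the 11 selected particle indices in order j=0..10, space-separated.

C = [5/48, 13/48, 5/12, 11/24, 23/48, 31/48, 3/4, 41/48, 11/12, 11/12, 1]
j=0: u_0=1/110 ∈ [0, 5/48) → index 0
j=1: u_1=1/10 ∈ [0, 5/48) → index 0
j=2: u_2=21/110 ∈ [5/48, 13/48) → index 1
j=3: u_3=31/110 ∈ [13/48, 5/12) → index 2
j=4: u_4=41/110 ∈ [13/48, 5/12) → index 2
j=5: u_5=51/110 ∈ [11/24, 23/48) → index 4
j=6: u_6=61/110 ∈ [23/48, 31/48) → index 5
j=7: u_7=71/110 ∈ [23/48, 31/48) → index 5
j=8: u_8=81/110 ∈ [31/48, 3/4) → index 6
j=9: u_9=91/110 ∈ [3/4, 41/48) → index 7
j=10: u_10=101/110 ∈ [11/12, 1) → index 10

0 0 1 2 2 4 5 5 6 7 10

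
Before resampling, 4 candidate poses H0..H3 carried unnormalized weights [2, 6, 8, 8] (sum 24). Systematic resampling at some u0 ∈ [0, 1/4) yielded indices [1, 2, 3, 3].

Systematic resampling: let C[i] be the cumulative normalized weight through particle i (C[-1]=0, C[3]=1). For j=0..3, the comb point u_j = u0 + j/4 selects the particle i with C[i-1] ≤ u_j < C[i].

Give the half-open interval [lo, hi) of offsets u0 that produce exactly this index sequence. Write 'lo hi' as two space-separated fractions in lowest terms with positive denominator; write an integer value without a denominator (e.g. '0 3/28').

1/6 1/4

C = [1/12, 1/3, 2/3, 1]
j=0 picked index 1: u0 ∈ [1/12, 1/3)
j=1 picked index 2: u0 ∈ [1/12, 5/12)
j=2 picked index 3: u0 ∈ [1/6, 1/2)
j=3 picked index 3: u0 ∈ [-1/12, 1/4)
intersection: [1/6, 1/4)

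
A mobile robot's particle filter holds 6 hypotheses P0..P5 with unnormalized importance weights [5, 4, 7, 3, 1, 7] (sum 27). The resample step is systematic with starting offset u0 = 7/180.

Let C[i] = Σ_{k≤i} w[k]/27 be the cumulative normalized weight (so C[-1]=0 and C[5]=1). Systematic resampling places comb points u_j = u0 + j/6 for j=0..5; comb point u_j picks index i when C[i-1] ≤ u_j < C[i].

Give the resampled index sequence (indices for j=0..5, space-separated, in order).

C = [5/27, 1/3, 16/27, 19/27, 20/27, 1]
j=0: u_0=7/180 ∈ [0, 5/27) → index 0
j=1: u_1=37/180 ∈ [5/27, 1/3) → index 1
j=2: u_2=67/180 ∈ [1/3, 16/27) → index 2
j=3: u_3=97/180 ∈ [1/3, 16/27) → index 2
j=4: u_4=127/180 ∈ [19/27, 20/27) → index 4
j=5: u_5=157/180 ∈ [20/27, 1) → index 5

0 1 2 2 4 5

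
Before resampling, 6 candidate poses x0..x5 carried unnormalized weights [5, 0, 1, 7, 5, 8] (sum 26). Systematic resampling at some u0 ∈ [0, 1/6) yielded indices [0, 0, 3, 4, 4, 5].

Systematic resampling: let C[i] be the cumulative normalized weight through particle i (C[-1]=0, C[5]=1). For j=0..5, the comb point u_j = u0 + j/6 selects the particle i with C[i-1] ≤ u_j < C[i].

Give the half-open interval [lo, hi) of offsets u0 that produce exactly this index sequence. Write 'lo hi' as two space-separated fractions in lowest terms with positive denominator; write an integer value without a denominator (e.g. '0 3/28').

C = [5/26, 5/26, 3/13, 1/2, 9/13, 1]
j=0 picked index 0: u0 ∈ [0, 5/26)
j=1 picked index 0: u0 ∈ [-1/6, 1/39)
j=2 picked index 3: u0 ∈ [-4/39, 1/6)
j=3 picked index 4: u0 ∈ [0, 5/26)
j=4 picked index 4: u0 ∈ [-1/6, 1/39)
j=5 picked index 5: u0 ∈ [-11/78, 1/6)
intersection: [0, 1/39)

0 1/39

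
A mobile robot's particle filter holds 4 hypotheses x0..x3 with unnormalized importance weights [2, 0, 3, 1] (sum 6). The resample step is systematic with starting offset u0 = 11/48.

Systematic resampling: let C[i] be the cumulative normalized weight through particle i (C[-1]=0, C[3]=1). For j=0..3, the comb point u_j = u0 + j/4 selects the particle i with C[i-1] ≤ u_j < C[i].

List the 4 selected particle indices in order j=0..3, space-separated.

0 2 2 3

C = [1/3, 1/3, 5/6, 1]
j=0: u_0=11/48 ∈ [0, 1/3) → index 0
j=1: u_1=23/48 ∈ [1/3, 5/6) → index 2
j=2: u_2=35/48 ∈ [1/3, 5/6) → index 2
j=3: u_3=47/48 ∈ [5/6, 1) → index 3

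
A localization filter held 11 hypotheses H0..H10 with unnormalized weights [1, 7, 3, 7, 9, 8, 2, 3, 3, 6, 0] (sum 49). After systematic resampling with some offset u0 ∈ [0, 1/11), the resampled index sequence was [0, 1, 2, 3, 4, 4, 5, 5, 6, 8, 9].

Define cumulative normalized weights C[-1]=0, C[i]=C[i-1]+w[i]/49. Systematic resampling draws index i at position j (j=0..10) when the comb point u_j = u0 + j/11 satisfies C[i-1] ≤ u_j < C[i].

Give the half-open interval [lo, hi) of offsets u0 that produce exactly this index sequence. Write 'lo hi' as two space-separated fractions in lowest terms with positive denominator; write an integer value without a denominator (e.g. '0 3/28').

C = [1/49, 8/49, 11/49, 18/49, 27/49, 5/7, 37/49, 40/49, 43/49, 1, 1]
j=0 picked index 0: u0 ∈ [0, 1/49)
j=1 picked index 1: u0 ∈ [-38/539, 39/539)
j=2 picked index 2: u0 ∈ [-10/539, 23/539)
j=3 picked index 3: u0 ∈ [-26/539, 51/539)
j=4 picked index 4: u0 ∈ [2/539, 101/539)
j=5 picked index 4: u0 ∈ [-47/539, 52/539)
j=6 picked index 5: u0 ∈ [3/539, 13/77)
j=7 picked index 5: u0 ∈ [-46/539, 6/77)
j=8 picked index 6: u0 ∈ [-1/77, 15/539)
j=9 picked index 8: u0 ∈ [-1/539, 32/539)
j=10 picked index 9: u0 ∈ [-17/539, 1/11)
intersection: [3/539, 1/49)

3/539 1/49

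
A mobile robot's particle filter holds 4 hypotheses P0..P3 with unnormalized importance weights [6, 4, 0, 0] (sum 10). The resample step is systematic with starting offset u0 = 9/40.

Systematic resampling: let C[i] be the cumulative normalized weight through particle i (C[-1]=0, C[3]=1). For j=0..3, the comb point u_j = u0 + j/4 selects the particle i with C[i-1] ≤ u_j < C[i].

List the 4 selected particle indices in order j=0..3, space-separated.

C = [3/5, 1, 1, 1]
j=0: u_0=9/40 ∈ [0, 3/5) → index 0
j=1: u_1=19/40 ∈ [0, 3/5) → index 0
j=2: u_2=29/40 ∈ [3/5, 1) → index 1
j=3: u_3=39/40 ∈ [3/5, 1) → index 1

0 0 1 1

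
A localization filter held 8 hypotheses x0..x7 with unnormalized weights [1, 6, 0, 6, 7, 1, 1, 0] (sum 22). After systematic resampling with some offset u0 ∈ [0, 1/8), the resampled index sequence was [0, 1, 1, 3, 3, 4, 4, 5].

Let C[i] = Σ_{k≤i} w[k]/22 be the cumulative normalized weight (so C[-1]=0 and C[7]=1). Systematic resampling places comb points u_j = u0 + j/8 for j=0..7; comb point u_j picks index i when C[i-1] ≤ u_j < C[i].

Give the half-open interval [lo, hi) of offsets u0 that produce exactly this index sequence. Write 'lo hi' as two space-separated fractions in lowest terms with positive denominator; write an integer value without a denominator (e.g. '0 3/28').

3/88 1/22

C = [1/22, 7/22, 7/22, 13/22, 10/11, 21/22, 1, 1]
j=0 picked index 0: u0 ∈ [0, 1/22)
j=1 picked index 1: u0 ∈ [-7/88, 17/88)
j=2 picked index 1: u0 ∈ [-9/44, 3/44)
j=3 picked index 3: u0 ∈ [-5/88, 19/88)
j=4 picked index 3: u0 ∈ [-2/11, 1/11)
j=5 picked index 4: u0 ∈ [-3/88, 25/88)
j=6 picked index 4: u0 ∈ [-7/44, 7/44)
j=7 picked index 5: u0 ∈ [3/88, 7/88)
intersection: [3/88, 1/22)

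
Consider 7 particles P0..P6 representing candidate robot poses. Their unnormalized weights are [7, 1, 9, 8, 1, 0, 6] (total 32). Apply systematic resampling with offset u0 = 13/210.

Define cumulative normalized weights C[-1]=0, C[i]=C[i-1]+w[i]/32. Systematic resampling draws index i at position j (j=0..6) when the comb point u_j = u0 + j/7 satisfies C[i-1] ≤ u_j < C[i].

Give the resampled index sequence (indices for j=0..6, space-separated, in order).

0 0 2 2 3 3 6

C = [7/32, 1/4, 17/32, 25/32, 13/16, 13/16, 1]
j=0: u_0=13/210 ∈ [0, 7/32) → index 0
j=1: u_1=43/210 ∈ [0, 7/32) → index 0
j=2: u_2=73/210 ∈ [1/4, 17/32) → index 2
j=3: u_3=103/210 ∈ [1/4, 17/32) → index 2
j=4: u_4=19/30 ∈ [17/32, 25/32) → index 3
j=5: u_5=163/210 ∈ [17/32, 25/32) → index 3
j=6: u_6=193/210 ∈ [13/16, 1) → index 6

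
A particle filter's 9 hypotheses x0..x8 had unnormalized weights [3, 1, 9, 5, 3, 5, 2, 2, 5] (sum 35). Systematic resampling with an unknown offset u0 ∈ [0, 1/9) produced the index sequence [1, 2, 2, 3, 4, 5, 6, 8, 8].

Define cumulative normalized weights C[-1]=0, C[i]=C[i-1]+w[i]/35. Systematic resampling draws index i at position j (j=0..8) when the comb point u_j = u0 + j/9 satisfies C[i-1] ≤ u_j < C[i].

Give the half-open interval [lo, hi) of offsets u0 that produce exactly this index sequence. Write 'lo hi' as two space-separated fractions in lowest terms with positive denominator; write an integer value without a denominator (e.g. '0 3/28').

C = [3/35, 4/35, 13/35, 18/35, 3/5, 26/35, 4/5, 6/7, 1]
j=0 picked index 1: u0 ∈ [3/35, 4/35)
j=1 picked index 2: u0 ∈ [1/315, 82/315)
j=2 picked index 2: u0 ∈ [-34/315, 47/315)
j=3 picked index 3: u0 ∈ [4/105, 19/105)
j=4 picked index 4: u0 ∈ [22/315, 7/45)
j=5 picked index 5: u0 ∈ [2/45, 59/315)
j=6 picked index 6: u0 ∈ [8/105, 2/15)
j=7 picked index 8: u0 ∈ [5/63, 2/9)
j=8 picked index 8: u0 ∈ [-2/63, 1/9)
intersection: [3/35, 1/9)

3/35 1/9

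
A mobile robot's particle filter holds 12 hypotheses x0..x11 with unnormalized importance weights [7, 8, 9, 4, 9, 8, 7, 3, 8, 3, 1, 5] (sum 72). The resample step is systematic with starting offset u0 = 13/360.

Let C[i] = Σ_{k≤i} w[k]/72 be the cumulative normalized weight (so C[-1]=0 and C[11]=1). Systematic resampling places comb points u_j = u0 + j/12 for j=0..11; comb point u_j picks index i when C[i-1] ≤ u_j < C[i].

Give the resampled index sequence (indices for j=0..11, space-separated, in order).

0 1 1 2 3 4 5 5 6 8 8 11

C = [7/72, 5/24, 1/3, 7/18, 37/72, 5/8, 13/18, 55/72, 7/8, 11/12, 67/72, 1]
j=0: u_0=13/360 ∈ [0, 7/72) → index 0
j=1: u_1=43/360 ∈ [7/72, 5/24) → index 1
j=2: u_2=73/360 ∈ [7/72, 5/24) → index 1
j=3: u_3=103/360 ∈ [5/24, 1/3) → index 2
j=4: u_4=133/360 ∈ [1/3, 7/18) → index 3
j=5: u_5=163/360 ∈ [7/18, 37/72) → index 4
j=6: u_6=193/360 ∈ [37/72, 5/8) → index 5
j=7: u_7=223/360 ∈ [37/72, 5/8) → index 5
j=8: u_8=253/360 ∈ [5/8, 13/18) → index 6
j=9: u_9=283/360 ∈ [55/72, 7/8) → index 8
j=10: u_10=313/360 ∈ [55/72, 7/8) → index 8
j=11: u_11=343/360 ∈ [67/72, 1) → index 11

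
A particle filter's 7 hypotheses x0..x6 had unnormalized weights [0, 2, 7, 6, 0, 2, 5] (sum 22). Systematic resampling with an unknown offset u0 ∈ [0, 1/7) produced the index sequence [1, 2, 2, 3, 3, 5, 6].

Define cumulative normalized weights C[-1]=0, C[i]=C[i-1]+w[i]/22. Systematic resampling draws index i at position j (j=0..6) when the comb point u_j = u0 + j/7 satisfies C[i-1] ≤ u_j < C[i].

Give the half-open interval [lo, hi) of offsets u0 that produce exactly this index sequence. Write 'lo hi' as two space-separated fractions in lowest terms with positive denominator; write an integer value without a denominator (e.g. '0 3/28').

C = [0, 1/11, 9/22, 15/22, 15/22, 17/22, 1]
j=0 picked index 1: u0 ∈ [0, 1/11)
j=1 picked index 2: u0 ∈ [-4/77, 41/154)
j=2 picked index 2: u0 ∈ [-15/77, 19/154)
j=3 picked index 3: u0 ∈ [-3/154, 39/154)
j=4 picked index 3: u0 ∈ [-25/154, 17/154)
j=5 picked index 5: u0 ∈ [-5/154, 9/154)
j=6 picked index 6: u0 ∈ [-13/154, 1/7)
intersection: [0, 9/154)

0 9/154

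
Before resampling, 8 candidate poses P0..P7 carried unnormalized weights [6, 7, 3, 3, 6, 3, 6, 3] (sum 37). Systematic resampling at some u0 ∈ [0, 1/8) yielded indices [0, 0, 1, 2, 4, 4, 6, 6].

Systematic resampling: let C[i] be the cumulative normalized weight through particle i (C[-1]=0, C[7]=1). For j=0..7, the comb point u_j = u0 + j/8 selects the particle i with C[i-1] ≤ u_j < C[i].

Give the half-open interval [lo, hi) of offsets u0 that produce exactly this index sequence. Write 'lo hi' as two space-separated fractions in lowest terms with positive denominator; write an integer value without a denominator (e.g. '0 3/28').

1/74 11/296

C = [6/37, 13/37, 16/37, 19/37, 25/37, 28/37, 34/37, 1]
j=0 picked index 0: u0 ∈ [0, 6/37)
j=1 picked index 0: u0 ∈ [-1/8, 11/296)
j=2 picked index 1: u0 ∈ [-13/148, 15/148)
j=3 picked index 2: u0 ∈ [-7/296, 17/296)
j=4 picked index 4: u0 ∈ [1/74, 13/74)
j=5 picked index 4: u0 ∈ [-33/296, 15/296)
j=6 picked index 6: u0 ∈ [1/148, 25/148)
j=7 picked index 6: u0 ∈ [-35/296, 13/296)
intersection: [1/74, 11/296)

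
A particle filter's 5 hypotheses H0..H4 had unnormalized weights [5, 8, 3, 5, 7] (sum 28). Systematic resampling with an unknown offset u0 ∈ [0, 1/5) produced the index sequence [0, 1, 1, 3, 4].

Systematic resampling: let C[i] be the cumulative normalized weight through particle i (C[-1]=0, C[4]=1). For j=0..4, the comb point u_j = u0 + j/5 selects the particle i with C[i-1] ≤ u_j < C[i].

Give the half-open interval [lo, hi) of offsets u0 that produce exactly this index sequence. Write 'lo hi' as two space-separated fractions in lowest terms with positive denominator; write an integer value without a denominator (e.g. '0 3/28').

C = [5/28, 13/28, 4/7, 3/4, 1]
j=0 picked index 0: u0 ∈ [0, 5/28)
j=1 picked index 1: u0 ∈ [-3/140, 37/140)
j=2 picked index 1: u0 ∈ [-31/140, 9/140)
j=3 picked index 3: u0 ∈ [-1/35, 3/20)
j=4 picked index 4: u0 ∈ [-1/20, 1/5)
intersection: [0, 9/140)

0 9/140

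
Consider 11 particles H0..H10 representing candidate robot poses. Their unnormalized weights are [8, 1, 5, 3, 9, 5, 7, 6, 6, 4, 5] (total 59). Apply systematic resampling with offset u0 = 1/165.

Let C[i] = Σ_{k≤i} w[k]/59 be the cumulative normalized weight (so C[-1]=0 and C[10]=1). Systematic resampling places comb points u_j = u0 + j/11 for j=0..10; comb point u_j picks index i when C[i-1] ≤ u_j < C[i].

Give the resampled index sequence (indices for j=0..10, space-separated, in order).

0 0 2 3 4 5 6 6 7 8 9

C = [8/59, 9/59, 14/59, 17/59, 26/59, 31/59, 38/59, 44/59, 50/59, 54/59, 1]
j=0: u_0=1/165 ∈ [0, 8/59) → index 0
j=1: u_1=16/165 ∈ [0, 8/59) → index 0
j=2: u_2=31/165 ∈ [9/59, 14/59) → index 2
j=3: u_3=46/165 ∈ [14/59, 17/59) → index 3
j=4: u_4=61/165 ∈ [17/59, 26/59) → index 4
j=5: u_5=76/165 ∈ [26/59, 31/59) → index 5
j=6: u_6=91/165 ∈ [31/59, 38/59) → index 6
j=7: u_7=106/165 ∈ [31/59, 38/59) → index 6
j=8: u_8=11/15 ∈ [38/59, 44/59) → index 7
j=9: u_9=136/165 ∈ [44/59, 50/59) → index 8
j=10: u_10=151/165 ∈ [50/59, 54/59) → index 9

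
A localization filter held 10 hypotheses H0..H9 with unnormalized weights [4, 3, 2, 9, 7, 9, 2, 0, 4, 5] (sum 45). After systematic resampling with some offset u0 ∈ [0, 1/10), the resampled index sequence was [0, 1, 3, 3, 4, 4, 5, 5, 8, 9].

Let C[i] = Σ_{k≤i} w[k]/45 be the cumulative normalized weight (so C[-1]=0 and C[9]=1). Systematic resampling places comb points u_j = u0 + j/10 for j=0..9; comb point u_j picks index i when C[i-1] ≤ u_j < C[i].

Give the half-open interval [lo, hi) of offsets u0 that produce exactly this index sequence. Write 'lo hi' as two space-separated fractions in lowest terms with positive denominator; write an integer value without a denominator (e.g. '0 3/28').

0 1/18

C = [4/45, 7/45, 1/5, 2/5, 5/9, 34/45, 4/5, 4/5, 8/9, 1]
j=0 picked index 0: u0 ∈ [0, 4/45)
j=1 picked index 1: u0 ∈ [-1/90, 1/18)
j=2 picked index 3: u0 ∈ [0, 1/5)
j=3 picked index 3: u0 ∈ [-1/10, 1/10)
j=4 picked index 4: u0 ∈ [0, 7/45)
j=5 picked index 4: u0 ∈ [-1/10, 1/18)
j=6 picked index 5: u0 ∈ [-2/45, 7/45)
j=7 picked index 5: u0 ∈ [-13/90, 1/18)
j=8 picked index 8: u0 ∈ [0, 4/45)
j=9 picked index 9: u0 ∈ [-1/90, 1/10)
intersection: [0, 1/18)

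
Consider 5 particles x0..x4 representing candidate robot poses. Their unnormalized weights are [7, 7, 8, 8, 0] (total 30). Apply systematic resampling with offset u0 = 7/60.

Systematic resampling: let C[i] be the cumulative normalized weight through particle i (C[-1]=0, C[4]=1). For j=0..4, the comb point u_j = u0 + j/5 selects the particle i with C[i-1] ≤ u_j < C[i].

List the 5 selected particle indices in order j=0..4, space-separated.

C = [7/30, 7/15, 11/15, 1, 1]
j=0: u_0=7/60 ∈ [0, 7/30) → index 0
j=1: u_1=19/60 ∈ [7/30, 7/15) → index 1
j=2: u_2=31/60 ∈ [7/15, 11/15) → index 2
j=3: u_3=43/60 ∈ [7/15, 11/15) → index 2
j=4: u_4=11/12 ∈ [11/15, 1) → index 3

0 1 2 2 3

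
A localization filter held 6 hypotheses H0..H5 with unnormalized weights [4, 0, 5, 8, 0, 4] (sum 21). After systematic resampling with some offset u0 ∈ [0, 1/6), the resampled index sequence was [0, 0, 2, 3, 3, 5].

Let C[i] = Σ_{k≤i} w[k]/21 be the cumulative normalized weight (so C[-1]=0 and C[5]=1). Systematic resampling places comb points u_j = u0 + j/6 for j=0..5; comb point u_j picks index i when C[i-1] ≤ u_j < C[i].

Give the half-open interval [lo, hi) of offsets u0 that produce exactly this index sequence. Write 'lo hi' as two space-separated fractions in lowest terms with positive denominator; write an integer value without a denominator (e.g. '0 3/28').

C = [4/21, 4/21, 3/7, 17/21, 17/21, 1]
j=0 picked index 0: u0 ∈ [0, 4/21)
j=1 picked index 0: u0 ∈ [-1/6, 1/42)
j=2 picked index 2: u0 ∈ [-1/7, 2/21)
j=3 picked index 3: u0 ∈ [-1/14, 13/42)
j=4 picked index 3: u0 ∈ [-5/21, 1/7)
j=5 picked index 5: u0 ∈ [-1/42, 1/6)
intersection: [0, 1/42)

0 1/42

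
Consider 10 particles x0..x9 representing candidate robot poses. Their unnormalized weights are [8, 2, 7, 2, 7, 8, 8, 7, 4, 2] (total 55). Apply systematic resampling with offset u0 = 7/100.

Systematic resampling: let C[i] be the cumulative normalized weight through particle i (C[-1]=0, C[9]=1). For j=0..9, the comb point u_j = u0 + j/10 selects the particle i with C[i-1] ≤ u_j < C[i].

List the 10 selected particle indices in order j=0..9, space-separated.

C = [8/55, 2/11, 17/55, 19/55, 26/55, 34/55, 42/55, 49/55, 53/55, 1]
j=0: u_0=7/100 ∈ [0, 8/55) → index 0
j=1: u_1=17/100 ∈ [8/55, 2/11) → index 1
j=2: u_2=27/100 ∈ [2/11, 17/55) → index 2
j=3: u_3=37/100 ∈ [19/55, 26/55) → index 4
j=4: u_4=47/100 ∈ [19/55, 26/55) → index 4
j=5: u_5=57/100 ∈ [26/55, 34/55) → index 5
j=6: u_6=67/100 ∈ [34/55, 42/55) → index 6
j=7: u_7=77/100 ∈ [42/55, 49/55) → index 7
j=8: u_8=87/100 ∈ [42/55, 49/55) → index 7
j=9: u_9=97/100 ∈ [53/55, 1) → index 9

0 1 2 4 4 5 6 7 7 9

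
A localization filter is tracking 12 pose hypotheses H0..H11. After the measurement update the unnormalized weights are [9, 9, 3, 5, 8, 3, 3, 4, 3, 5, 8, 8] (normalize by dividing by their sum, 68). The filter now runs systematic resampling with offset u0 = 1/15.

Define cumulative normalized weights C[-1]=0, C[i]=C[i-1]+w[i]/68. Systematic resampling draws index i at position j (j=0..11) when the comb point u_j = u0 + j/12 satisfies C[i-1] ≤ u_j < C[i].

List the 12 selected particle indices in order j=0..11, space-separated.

0 1 1 3 4 4 6 8 9 10 11 11

C = [9/68, 9/34, 21/68, 13/34, 1/2, 37/68, 10/17, 11/17, 47/68, 13/17, 15/17, 1]
j=0: u_0=1/15 ∈ [0, 9/68) → index 0
j=1: u_1=3/20 ∈ [9/68, 9/34) → index 1
j=2: u_2=7/30 ∈ [9/68, 9/34) → index 1
j=3: u_3=19/60 ∈ [21/68, 13/34) → index 3
j=4: u_4=2/5 ∈ [13/34, 1/2) → index 4
j=5: u_5=29/60 ∈ [13/34, 1/2) → index 4
j=6: u_6=17/30 ∈ [37/68, 10/17) → index 6
j=7: u_7=13/20 ∈ [11/17, 47/68) → index 8
j=8: u_8=11/15 ∈ [47/68, 13/17) → index 9
j=9: u_9=49/60 ∈ [13/17, 15/17) → index 10
j=10: u_10=9/10 ∈ [15/17, 1) → index 11
j=11: u_11=59/60 ∈ [15/17, 1) → index 11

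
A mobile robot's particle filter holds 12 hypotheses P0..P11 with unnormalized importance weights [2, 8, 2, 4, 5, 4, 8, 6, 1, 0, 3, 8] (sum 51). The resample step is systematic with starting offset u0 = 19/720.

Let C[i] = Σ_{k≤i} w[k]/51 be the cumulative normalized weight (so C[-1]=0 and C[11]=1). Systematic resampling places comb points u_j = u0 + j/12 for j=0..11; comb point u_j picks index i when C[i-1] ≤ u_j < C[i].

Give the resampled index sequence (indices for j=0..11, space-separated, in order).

C = [2/51, 10/51, 4/17, 16/51, 7/17, 25/51, 11/17, 13/17, 40/51, 40/51, 43/51, 1]
j=0: u_0=19/720 ∈ [0, 2/51) → index 0
j=1: u_1=79/720 ∈ [2/51, 10/51) → index 1
j=2: u_2=139/720 ∈ [2/51, 10/51) → index 1
j=3: u_3=199/720 ∈ [4/17, 16/51) → index 3
j=4: u_4=259/720 ∈ [16/51, 7/17) → index 4
j=5: u_5=319/720 ∈ [7/17, 25/51) → index 5
j=6: u_6=379/720 ∈ [25/51, 11/17) → index 6
j=7: u_7=439/720 ∈ [25/51, 11/17) → index 6
j=8: u_8=499/720 ∈ [11/17, 13/17) → index 7
j=9: u_9=559/720 ∈ [13/17, 40/51) → index 8
j=10: u_10=619/720 ∈ [43/51, 1) → index 11
j=11: u_11=679/720 ∈ [43/51, 1) → index 11

0 1 1 3 4 5 6 6 7 8 11 11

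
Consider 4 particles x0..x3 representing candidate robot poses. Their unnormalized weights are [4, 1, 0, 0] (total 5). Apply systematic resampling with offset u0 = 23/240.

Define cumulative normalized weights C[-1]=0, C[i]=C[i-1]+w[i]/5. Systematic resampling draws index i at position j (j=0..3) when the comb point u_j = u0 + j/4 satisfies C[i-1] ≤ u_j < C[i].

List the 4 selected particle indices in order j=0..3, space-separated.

C = [4/5, 1, 1, 1]
j=0: u_0=23/240 ∈ [0, 4/5) → index 0
j=1: u_1=83/240 ∈ [0, 4/5) → index 0
j=2: u_2=143/240 ∈ [0, 4/5) → index 0
j=3: u_3=203/240 ∈ [4/5, 1) → index 1

0 0 0 1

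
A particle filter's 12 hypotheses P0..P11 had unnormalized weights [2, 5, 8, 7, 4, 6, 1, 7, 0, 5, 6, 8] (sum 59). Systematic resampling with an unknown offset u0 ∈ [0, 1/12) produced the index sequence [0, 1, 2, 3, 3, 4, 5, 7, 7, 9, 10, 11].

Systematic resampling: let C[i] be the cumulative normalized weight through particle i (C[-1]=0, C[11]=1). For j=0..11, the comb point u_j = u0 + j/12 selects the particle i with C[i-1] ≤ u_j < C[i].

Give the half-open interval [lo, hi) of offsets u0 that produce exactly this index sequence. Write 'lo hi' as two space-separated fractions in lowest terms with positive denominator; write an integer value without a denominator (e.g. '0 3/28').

1/236 2/177

C = [2/59, 7/59, 15/59, 22/59, 26/59, 32/59, 33/59, 40/59, 40/59, 45/59, 51/59, 1]
j=0 picked index 0: u0 ∈ [0, 2/59)
j=1 picked index 1: u0 ∈ [-35/708, 25/708)
j=2 picked index 2: u0 ∈ [-17/354, 31/354)
j=3 picked index 3: u0 ∈ [1/236, 29/236)
j=4 picked index 3: u0 ∈ [-14/177, 7/177)
j=5 picked index 4: u0 ∈ [-31/708, 17/708)
j=6 picked index 5: u0 ∈ [-7/118, 5/118)
j=7 picked index 7: u0 ∈ [-17/708, 67/708)
j=8 picked index 7: u0 ∈ [-19/177, 2/177)
j=9 picked index 9: u0 ∈ [-17/236, 3/236)
j=10 picked index 10: u0 ∈ [-25/354, 11/354)
j=11 picked index 11: u0 ∈ [-37/708, 1/12)
intersection: [1/236, 2/177)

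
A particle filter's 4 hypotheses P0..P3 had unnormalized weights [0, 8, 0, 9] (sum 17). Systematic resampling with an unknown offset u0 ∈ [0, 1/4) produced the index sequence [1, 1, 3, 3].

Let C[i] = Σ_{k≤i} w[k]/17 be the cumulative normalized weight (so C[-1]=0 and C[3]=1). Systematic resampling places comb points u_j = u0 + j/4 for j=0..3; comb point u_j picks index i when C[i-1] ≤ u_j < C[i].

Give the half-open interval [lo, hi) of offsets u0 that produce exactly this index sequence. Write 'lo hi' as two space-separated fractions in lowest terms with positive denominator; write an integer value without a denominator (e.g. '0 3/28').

C = [0, 8/17, 8/17, 1]
j=0 picked index 1: u0 ∈ [0, 8/17)
j=1 picked index 1: u0 ∈ [-1/4, 15/68)
j=2 picked index 3: u0 ∈ [-1/34, 1/2)
j=3 picked index 3: u0 ∈ [-19/68, 1/4)
intersection: [0, 15/68)

0 15/68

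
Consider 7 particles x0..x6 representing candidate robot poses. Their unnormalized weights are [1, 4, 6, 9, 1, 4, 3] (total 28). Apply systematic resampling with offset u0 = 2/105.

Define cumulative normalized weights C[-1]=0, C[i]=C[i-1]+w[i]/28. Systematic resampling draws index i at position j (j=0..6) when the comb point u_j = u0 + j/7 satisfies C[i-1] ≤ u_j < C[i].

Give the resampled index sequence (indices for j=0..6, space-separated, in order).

0 1 2 3 3 4 5

C = [1/28, 5/28, 11/28, 5/7, 3/4, 25/28, 1]
j=0: u_0=2/105 ∈ [0, 1/28) → index 0
j=1: u_1=17/105 ∈ [1/28, 5/28) → index 1
j=2: u_2=32/105 ∈ [5/28, 11/28) → index 2
j=3: u_3=47/105 ∈ [11/28, 5/7) → index 3
j=4: u_4=62/105 ∈ [11/28, 5/7) → index 3
j=5: u_5=11/15 ∈ [5/7, 3/4) → index 4
j=6: u_6=92/105 ∈ [3/4, 25/28) → index 5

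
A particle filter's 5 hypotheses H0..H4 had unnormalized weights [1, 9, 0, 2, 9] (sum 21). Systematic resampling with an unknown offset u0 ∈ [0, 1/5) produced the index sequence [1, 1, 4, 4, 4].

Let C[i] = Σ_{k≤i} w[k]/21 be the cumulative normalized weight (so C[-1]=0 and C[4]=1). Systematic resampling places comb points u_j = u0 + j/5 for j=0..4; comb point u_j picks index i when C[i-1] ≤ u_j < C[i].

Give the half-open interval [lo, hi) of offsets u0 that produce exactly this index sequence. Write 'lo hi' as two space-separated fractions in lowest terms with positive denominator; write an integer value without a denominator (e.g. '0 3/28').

6/35 1/5

C = [1/21, 10/21, 10/21, 4/7, 1]
j=0 picked index 1: u0 ∈ [1/21, 10/21)
j=1 picked index 1: u0 ∈ [-16/105, 29/105)
j=2 picked index 4: u0 ∈ [6/35, 3/5)
j=3 picked index 4: u0 ∈ [-1/35, 2/5)
j=4 picked index 4: u0 ∈ [-8/35, 1/5)
intersection: [6/35, 1/5)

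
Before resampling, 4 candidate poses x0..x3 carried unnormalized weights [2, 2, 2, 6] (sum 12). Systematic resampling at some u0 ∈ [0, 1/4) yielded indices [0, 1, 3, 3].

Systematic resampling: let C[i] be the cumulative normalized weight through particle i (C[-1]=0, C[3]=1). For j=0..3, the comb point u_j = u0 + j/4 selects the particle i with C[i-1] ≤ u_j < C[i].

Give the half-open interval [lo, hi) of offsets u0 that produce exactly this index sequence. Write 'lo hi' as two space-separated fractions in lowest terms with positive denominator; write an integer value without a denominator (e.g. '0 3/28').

C = [1/6, 1/3, 1/2, 1]
j=0 picked index 0: u0 ∈ [0, 1/6)
j=1 picked index 1: u0 ∈ [-1/12, 1/12)
j=2 picked index 3: u0 ∈ [0, 1/2)
j=3 picked index 3: u0 ∈ [-1/4, 1/4)
intersection: [0, 1/12)

0 1/12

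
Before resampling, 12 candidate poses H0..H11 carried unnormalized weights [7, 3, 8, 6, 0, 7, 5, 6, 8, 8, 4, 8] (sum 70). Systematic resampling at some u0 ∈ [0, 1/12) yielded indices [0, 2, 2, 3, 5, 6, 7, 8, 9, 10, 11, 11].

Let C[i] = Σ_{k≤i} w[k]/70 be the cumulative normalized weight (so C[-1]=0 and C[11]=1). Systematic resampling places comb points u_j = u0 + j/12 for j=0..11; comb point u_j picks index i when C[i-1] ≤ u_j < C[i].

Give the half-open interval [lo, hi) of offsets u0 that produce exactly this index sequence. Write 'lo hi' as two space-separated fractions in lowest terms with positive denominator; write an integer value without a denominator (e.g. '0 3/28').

11/140 1/12

C = [1/10, 1/7, 9/35, 12/35, 12/35, 31/70, 18/35, 3/5, 5/7, 29/35, 31/35, 1]
j=0 picked index 0: u0 ∈ [0, 1/10)
j=1 picked index 2: u0 ∈ [5/84, 73/420)
j=2 picked index 2: u0 ∈ [-1/42, 19/210)
j=3 picked index 3: u0 ∈ [1/140, 13/140)
j=4 picked index 5: u0 ∈ [1/105, 23/210)
j=5 picked index 6: u0 ∈ [11/420, 41/420)
j=6 picked index 7: u0 ∈ [1/70, 1/10)
j=7 picked index 8: u0 ∈ [1/60, 11/84)
j=8 picked index 9: u0 ∈ [1/21, 17/105)
j=9 picked index 10: u0 ∈ [11/140, 19/140)
j=10 picked index 11: u0 ∈ [11/210, 1/6)
j=11 picked index 11: u0 ∈ [-13/420, 1/12)
intersection: [11/140, 1/12)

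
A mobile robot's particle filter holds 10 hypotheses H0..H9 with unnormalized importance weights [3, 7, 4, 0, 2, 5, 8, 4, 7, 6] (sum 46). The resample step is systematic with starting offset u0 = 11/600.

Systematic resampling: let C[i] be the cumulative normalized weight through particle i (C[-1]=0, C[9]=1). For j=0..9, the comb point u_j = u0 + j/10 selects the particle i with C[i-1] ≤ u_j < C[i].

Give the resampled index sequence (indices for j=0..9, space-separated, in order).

0 1 2 4 5 6 6 8 8 9

C = [3/46, 5/23, 7/23, 7/23, 8/23, 21/46, 29/46, 33/46, 20/23, 1]
j=0: u_0=11/600 ∈ [0, 3/46) → index 0
j=1: u_1=71/600 ∈ [3/46, 5/23) → index 1
j=2: u_2=131/600 ∈ [5/23, 7/23) → index 2
j=3: u_3=191/600 ∈ [7/23, 8/23) → index 4
j=4: u_4=251/600 ∈ [8/23, 21/46) → index 5
j=5: u_5=311/600 ∈ [21/46, 29/46) → index 6
j=6: u_6=371/600 ∈ [21/46, 29/46) → index 6
j=7: u_7=431/600 ∈ [33/46, 20/23) → index 8
j=8: u_8=491/600 ∈ [33/46, 20/23) → index 8
j=9: u_9=551/600 ∈ [20/23, 1) → index 9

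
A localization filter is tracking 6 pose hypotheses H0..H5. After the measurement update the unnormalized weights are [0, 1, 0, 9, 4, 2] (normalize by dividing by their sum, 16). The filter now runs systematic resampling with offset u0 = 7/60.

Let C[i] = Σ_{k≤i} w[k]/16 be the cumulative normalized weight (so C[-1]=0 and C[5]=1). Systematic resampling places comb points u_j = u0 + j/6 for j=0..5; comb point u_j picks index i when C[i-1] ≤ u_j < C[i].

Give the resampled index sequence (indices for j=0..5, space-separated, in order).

C = [0, 1/16, 1/16, 5/8, 7/8, 1]
j=0: u_0=7/60 ∈ [1/16, 5/8) → index 3
j=1: u_1=17/60 ∈ [1/16, 5/8) → index 3
j=2: u_2=9/20 ∈ [1/16, 5/8) → index 3
j=3: u_3=37/60 ∈ [1/16, 5/8) → index 3
j=4: u_4=47/60 ∈ [5/8, 7/8) → index 4
j=5: u_5=19/20 ∈ [7/8, 1) → index 5

3 3 3 3 4 5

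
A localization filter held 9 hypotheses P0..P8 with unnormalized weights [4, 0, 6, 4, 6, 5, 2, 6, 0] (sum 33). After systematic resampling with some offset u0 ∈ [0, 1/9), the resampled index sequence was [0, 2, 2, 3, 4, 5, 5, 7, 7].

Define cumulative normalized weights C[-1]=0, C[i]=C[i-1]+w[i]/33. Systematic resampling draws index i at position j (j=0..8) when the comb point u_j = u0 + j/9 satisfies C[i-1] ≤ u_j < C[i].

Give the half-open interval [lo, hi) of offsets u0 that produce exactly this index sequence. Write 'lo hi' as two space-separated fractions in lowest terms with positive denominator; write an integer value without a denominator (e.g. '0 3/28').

5/99 8/99

C = [4/33, 4/33, 10/33, 14/33, 20/33, 25/33, 9/11, 1, 1]
j=0 picked index 0: u0 ∈ [0, 4/33)
j=1 picked index 2: u0 ∈ [1/99, 19/99)
j=2 picked index 2: u0 ∈ [-10/99, 8/99)
j=3 picked index 3: u0 ∈ [-1/33, 1/11)
j=4 picked index 4: u0 ∈ [-2/99, 16/99)
j=5 picked index 5: u0 ∈ [5/99, 20/99)
j=6 picked index 5: u0 ∈ [-2/33, 1/11)
j=7 picked index 7: u0 ∈ [4/99, 2/9)
j=8 picked index 7: u0 ∈ [-7/99, 1/9)
intersection: [5/99, 8/99)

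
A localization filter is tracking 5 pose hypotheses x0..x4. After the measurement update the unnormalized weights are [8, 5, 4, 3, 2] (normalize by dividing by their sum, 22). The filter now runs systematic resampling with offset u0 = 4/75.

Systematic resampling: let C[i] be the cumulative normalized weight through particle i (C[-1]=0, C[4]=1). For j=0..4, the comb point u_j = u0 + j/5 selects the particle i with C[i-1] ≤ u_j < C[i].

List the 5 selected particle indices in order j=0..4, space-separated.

C = [4/11, 13/22, 17/22, 10/11, 1]
j=0: u_0=4/75 ∈ [0, 4/11) → index 0
j=1: u_1=19/75 ∈ [0, 4/11) → index 0
j=2: u_2=34/75 ∈ [4/11, 13/22) → index 1
j=3: u_3=49/75 ∈ [13/22, 17/22) → index 2
j=4: u_4=64/75 ∈ [17/22, 10/11) → index 3

0 0 1 2 3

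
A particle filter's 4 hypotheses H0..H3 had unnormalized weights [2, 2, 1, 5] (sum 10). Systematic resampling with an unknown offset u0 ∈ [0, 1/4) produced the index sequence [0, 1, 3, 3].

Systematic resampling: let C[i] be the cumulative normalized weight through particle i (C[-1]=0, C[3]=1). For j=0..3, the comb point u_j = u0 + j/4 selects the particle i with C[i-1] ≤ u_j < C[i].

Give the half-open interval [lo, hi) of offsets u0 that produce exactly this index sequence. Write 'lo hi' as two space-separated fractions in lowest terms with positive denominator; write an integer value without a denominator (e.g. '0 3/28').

0 3/20

C = [1/5, 2/5, 1/2, 1]
j=0 picked index 0: u0 ∈ [0, 1/5)
j=1 picked index 1: u0 ∈ [-1/20, 3/20)
j=2 picked index 3: u0 ∈ [0, 1/2)
j=3 picked index 3: u0 ∈ [-1/4, 1/4)
intersection: [0, 3/20)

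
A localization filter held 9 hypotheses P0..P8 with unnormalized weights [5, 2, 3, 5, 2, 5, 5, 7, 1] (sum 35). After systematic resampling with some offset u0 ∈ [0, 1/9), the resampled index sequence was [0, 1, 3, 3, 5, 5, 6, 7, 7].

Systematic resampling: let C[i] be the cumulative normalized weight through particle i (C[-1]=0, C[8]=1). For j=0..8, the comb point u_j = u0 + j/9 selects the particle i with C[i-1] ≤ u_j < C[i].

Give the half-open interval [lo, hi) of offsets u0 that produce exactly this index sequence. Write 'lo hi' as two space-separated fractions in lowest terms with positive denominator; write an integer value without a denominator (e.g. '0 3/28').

C = [1/7, 1/5, 2/7, 3/7, 17/35, 22/35, 27/35, 34/35, 1]
j=0 picked index 0: u0 ∈ [0, 1/7)
j=1 picked index 1: u0 ∈ [2/63, 4/45)
j=2 picked index 3: u0 ∈ [4/63, 13/63)
j=3 picked index 3: u0 ∈ [-1/21, 2/21)
j=4 picked index 5: u0 ∈ [13/315, 58/315)
j=5 picked index 5: u0 ∈ [-22/315, 23/315)
j=6 picked index 6: u0 ∈ [-4/105, 11/105)
j=7 picked index 7: u0 ∈ [-2/315, 61/315)
j=8 picked index 7: u0 ∈ [-37/315, 26/315)
intersection: [4/63, 23/315)

4/63 23/315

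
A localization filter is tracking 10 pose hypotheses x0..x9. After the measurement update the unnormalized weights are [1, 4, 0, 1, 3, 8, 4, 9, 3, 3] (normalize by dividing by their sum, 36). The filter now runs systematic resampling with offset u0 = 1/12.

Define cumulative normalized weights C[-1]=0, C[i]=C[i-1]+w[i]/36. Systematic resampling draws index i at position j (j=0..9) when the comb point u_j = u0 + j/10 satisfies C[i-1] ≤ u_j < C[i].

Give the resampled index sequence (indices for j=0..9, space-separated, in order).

C = [1/36, 5/36, 5/36, 1/6, 1/4, 17/36, 7/12, 5/6, 11/12, 1]
j=0: u_0=1/12 ∈ [1/36, 5/36) → index 1
j=1: u_1=11/60 ∈ [1/6, 1/4) → index 4
j=2: u_2=17/60 ∈ [1/4, 17/36) → index 5
j=3: u_3=23/60 ∈ [1/4, 17/36) → index 5
j=4: u_4=29/60 ∈ [17/36, 7/12) → index 6
j=5: u_5=7/12 ∈ [7/12, 5/6) → index 7
j=6: u_6=41/60 ∈ [7/12, 5/6) → index 7
j=7: u_7=47/60 ∈ [7/12, 5/6) → index 7
j=8: u_8=53/60 ∈ [5/6, 11/12) → index 8
j=9: u_9=59/60 ∈ [11/12, 1) → index 9

1 4 5 5 6 7 7 7 8 9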